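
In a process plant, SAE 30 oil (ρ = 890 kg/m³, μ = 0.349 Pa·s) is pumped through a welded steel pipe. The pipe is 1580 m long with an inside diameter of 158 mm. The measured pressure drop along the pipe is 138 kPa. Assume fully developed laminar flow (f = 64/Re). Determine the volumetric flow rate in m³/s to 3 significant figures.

For laminar flow, f = 64/Re with Re = ρVD/μ, so Darcy-Weisbach reduces to ΔP = 32μLV/D². Solving for V: V = ΔP·D²/(32μL) = 1.38e+05·(0.158)²/(32·0.349·1580) = 0.1952 m/s.
Check: Re = ρVD/μ = 890·0.1952·0.158/0.349 = 78.67 < 2300, so the laminar assumption holds.
Q = V·A = 0.1952·(π/4·0.158²) = 0.003828 m³/s = 0.00383 m³/s.

Q ≈ 0.00383 m³/s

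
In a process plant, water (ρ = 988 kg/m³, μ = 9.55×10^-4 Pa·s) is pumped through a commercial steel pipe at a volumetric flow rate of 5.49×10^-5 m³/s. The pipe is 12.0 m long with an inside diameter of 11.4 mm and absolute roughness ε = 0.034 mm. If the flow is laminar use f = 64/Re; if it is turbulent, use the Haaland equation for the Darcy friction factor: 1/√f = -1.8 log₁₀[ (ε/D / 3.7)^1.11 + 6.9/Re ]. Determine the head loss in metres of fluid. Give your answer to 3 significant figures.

Cross-sectional area A = πD²/4 = π(0.0114)²/4 = 0.0001021 m²; mean velocity V = Q/A = 5.49e-05/0.0001021 = 0.5379 m/s.
Reynolds number Re = ρVD/μ = 988 · 0.5379 · 0.0114 / 0.000955 = 6344.
Re > 4000 → turbulent. Relative roughness ε/D = 3.4e-05/0.0114 = 0.00298. Haaland: 1/√f = -1.8 log₁₀[(0.00298/3.7)^1.11 + 6.9/6344] = -1.8 log₁₀[0.000368 + 0.00109] = 5.106, so f = 0.03835.
Darcy-Weisbach: ΔP = f(L/D)(ρV²/2) = 0.03835·(12/0.0114)·(988·0.5379²/2) = 0.03835·1053·142.9 = 5769 Pa.
Head loss h_f = ΔP/(ρg) = 5769/(988·9.81) = 0.595 m.

h_f ≈ 0.595 m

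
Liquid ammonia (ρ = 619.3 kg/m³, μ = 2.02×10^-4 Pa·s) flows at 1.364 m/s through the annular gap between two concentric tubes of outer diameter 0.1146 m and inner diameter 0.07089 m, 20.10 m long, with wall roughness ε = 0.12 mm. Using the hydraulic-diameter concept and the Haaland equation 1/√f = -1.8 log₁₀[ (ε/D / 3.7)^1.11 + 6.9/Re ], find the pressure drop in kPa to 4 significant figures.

ΔP ≈ 6.960 kPa

Hydraulic diameter D_h = 4A/P = D_o - D_i = 0.1146 - 0.07089 = 0.04371 m.
Re = ρVD_h/μ = 619.3·1.364·0.04371/0.000202 = 1.828e+05.
ε/D_h = 0.00012/0.04371 = 0.00275; Haaland gives 1/√f = -1.8 log₁₀[0.000336+3.77e-05] = 6.17, so f = 0.02627.
ΔP = f(L/D_h)(ρV²/2) = 0.02627·20.1/0.04371·576.1 = 6960 Pa.
ΔP = 6.960 kPa.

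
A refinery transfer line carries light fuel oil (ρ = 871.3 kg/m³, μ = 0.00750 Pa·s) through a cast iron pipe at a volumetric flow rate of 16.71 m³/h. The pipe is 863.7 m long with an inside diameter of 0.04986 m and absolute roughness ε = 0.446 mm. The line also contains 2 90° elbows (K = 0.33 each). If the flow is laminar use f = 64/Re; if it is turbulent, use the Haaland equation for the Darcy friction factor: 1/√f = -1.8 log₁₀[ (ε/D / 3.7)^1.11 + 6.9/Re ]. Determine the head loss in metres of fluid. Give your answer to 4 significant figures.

h_f ≈ 202.7 m

Q = 16.71 m³/h = 16.71/3600 = 0.004642 m³/s.
Cross-sectional area A = πD²/4 = π(0.04986)²/4 = 0.001953 m²; mean velocity V = Q/A = 0.004642/0.001953 = 2.377 m/s.
Reynolds number Re = ρVD/μ = 871.3 · 2.377 · 0.04986 / 0.0075 = 1.377e+04.
Re > 4000 → turbulent. Relative roughness ε/D = 0.000446/0.04986 = 0.00895. Haaland: 1/√f = -1.8 log₁₀[(0.00895/3.7)^1.11 + 6.9/1.377e+04] = -1.8 log₁₀[0.00125 + 0.000501] = 4.964, so f = 0.04059.
Total minor-loss coefficient ΣK = 2·0.33 = 0.66.
ΔP = [f·L/D + ΣK]·(ρV²/2) = [0.04059·863.7/0.04986 + 0.66]·(871.3·2.377²/2) = [703 + 0.66]·2462 = 1.733e+06 Pa.
Head loss h_f = ΔP/(ρg) = 1.733e+06/(871.3·9.81) = 202.7 m.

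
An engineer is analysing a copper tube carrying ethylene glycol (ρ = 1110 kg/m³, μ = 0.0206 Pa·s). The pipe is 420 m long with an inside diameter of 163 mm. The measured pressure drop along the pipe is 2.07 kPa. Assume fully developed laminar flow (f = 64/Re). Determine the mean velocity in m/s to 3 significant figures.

For laminar flow, f = 64/Re with Re = ρVD/μ, so Darcy-Weisbach reduces to ΔP = 32μLV/D². Solving for V: V = ΔP·D²/(32μL) = 2070·(0.163)²/(32·0.0206·420) = 0.1986 m/s.
Check: Re = ρVD/μ = 1110·0.1986·0.163/0.0206 = 1745 < 2300, so the laminar assumption holds.

V ≈ 0.199 m/s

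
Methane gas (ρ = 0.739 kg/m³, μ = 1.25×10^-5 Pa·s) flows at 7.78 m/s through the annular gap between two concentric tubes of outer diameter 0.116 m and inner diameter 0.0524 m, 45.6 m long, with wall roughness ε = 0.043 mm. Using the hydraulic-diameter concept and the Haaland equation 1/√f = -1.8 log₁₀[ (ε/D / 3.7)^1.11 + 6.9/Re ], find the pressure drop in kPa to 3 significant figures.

ΔP ≈ 0.401 kPa

Hydraulic diameter D_h = 4A/P = D_o - D_i = 0.116 - 0.0524 = 0.0636 m.
Re = ρVD_h/μ = 0.739·7.78·0.0636/1.25e-05 = 2.925e+04.
ε/D_h = 4.3e-05/0.0636 = 0.000676; Haaland gives 1/√f = -1.8 log₁₀[7.09e-05+0.000236] = 6.324, so f = 0.02501.
ΔP = f(L/D_h)(ρV²/2) = 0.02501·45.6/0.0636·22.37 = 401 Pa.
ΔP = 0.401 kPa.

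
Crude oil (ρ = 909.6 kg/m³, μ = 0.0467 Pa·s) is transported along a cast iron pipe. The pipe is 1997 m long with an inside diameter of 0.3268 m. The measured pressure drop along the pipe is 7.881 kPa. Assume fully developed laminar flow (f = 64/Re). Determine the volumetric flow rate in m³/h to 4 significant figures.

Q ≈ 85.16 m³/h

For laminar flow, f = 64/Re with Re = ρVD/μ, so Darcy-Weisbach reduces to ΔP = 32μLV/D². Solving for V: V = ΔP·D²/(32μL) = 7881·(0.3268)²/(32·0.0467·1997) = 0.282 m/s.
Check: Re = ρVD/μ = 909.6·0.282·0.3268/0.0467 = 1795 < 2300, so the laminar assumption holds.
Q = V·A = 0.282·(π/4·0.3268²) = 0.02366 m³/s = 85.16 m³/h.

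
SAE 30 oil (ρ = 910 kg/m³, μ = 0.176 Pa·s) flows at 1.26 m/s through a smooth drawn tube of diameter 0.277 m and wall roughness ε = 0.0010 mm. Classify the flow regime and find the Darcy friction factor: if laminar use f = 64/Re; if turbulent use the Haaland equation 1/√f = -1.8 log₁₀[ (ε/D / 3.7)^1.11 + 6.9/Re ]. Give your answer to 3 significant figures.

f ≈ 0.0355

Re = ρVD/μ = 910·1.26·0.277/0.176 = 1805.
Re < 2300 → laminar, so f = 64/Re = 0.03547 (roughness is irrelevant in laminar flow).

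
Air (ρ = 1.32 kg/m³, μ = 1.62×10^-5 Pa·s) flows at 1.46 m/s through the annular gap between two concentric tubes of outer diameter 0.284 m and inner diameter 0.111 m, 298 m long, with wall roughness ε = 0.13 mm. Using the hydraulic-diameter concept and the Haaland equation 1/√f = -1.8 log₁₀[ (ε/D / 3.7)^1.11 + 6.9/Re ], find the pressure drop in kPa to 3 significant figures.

ΔP ≈ 0.0654 kPa

Hydraulic diameter D_h = 4A/P = D_o - D_i = 0.284 - 0.111 = 0.173 m.
Re = ρVD_h/μ = 1.32·1.46·0.173/1.62e-05 = 2.058e+04.
ε/D_h = 0.00013/0.173 = 0.000751; Haaland gives 1/√f = -1.8 log₁₀[7.97e-05+0.000335] = 6.088, so f = 0.02698.
ΔP = f(L/D_h)(ρV²/2) = 0.02698·298/0.173·1.407 = 65.39 Pa.
ΔP = 0.0654 kPa.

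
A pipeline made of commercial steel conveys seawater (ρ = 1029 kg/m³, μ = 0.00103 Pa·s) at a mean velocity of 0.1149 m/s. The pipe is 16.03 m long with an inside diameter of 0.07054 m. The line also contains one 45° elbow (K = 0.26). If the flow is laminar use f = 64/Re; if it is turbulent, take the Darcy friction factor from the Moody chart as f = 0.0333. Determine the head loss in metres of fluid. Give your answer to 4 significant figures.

h_f ≈ 0.005267 m

Reynolds number Re = ρVD/μ = 1029 · 0.1149 · 0.07054 / 0.00103 = 8097.
Re > 4000 → turbulent; use the Moody-chart value f = 0.0333.
Total minor-loss coefficient ΣK = 1·0.26 = 0.26.
ΔP = [f·L/D + ΣK]·(ρV²/2) = [0.0333·16.03/0.07054 + 0.26]·(1029·0.1149²/2) = [7.567 + 0.26]·6.792 = 53.17 Pa.
Head loss h_f = ΔP/(ρg) = 53.17/(1029·9.81) = 0.005267 m.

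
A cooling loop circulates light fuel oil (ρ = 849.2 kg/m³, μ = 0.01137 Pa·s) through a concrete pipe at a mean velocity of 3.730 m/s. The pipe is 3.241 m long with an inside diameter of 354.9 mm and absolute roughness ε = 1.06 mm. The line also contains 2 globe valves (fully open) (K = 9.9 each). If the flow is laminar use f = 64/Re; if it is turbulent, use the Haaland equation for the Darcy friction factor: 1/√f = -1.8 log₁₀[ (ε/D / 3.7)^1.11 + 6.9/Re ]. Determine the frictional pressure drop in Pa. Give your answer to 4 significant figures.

ΔP ≈ 118400 Pa

Reynolds number Re = ρVD/μ = 849.2 · 3.73 · 0.3549 / 0.0114 = 9.887e+04.
Re > 4000 → turbulent. Relative roughness ε/D = 0.00106/0.3549 = 0.00299. Haaland: 1/√f = -1.8 log₁₀[(0.00299/3.7)^1.11 + 6.9/9.887e+04] = -1.8 log₁₀[0.000369 + 6.98e-05] = 6.044, so f = 0.02737.
Total minor-loss coefficient ΣK = 2·9.9 = 19.8.
ΔP = [f·L/D + ΣK]·(ρV²/2) = [0.02737·3.241/0.3549 + 19.8]·(849.2·3.73²/2) = [0.25 + 19.8]·5907 = 1.184e+05 Pa.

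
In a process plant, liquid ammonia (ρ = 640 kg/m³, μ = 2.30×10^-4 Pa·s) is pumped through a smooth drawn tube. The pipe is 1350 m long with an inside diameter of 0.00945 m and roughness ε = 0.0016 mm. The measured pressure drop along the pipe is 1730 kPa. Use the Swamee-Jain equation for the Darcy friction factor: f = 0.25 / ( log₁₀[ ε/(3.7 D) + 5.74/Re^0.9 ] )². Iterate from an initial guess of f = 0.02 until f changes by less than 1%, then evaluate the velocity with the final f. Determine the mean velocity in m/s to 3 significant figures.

V ≈ 1.27 m/s

Rearranging Darcy-Weisbach: V = √(2·ΔP·D/(f·L·ρ)). With ε/D = 1.6e-06/0.00945 = 0.000169, iterate starting from f = 0.02:
  f = 0.02 → V = √(2·1.73e+06·0.00945/(0.02·1350·640)) = 1.376 m/s; Re = ρVD/μ = 3.617e+04; f → 0.02293
  f = 0.02293 → V = 1.285 m/s; Re = 3.378e+04; f → 0.02327
  f = 0.02327 → V = 1.275 m/s; Re = 3.353e+04; f → 0.02331
Converged (Δf/f < 1%). With the final f = 0.02331: V = √(2·1.73e+06·0.00945/(0.02331·1350·640)) = 1.274 m/s.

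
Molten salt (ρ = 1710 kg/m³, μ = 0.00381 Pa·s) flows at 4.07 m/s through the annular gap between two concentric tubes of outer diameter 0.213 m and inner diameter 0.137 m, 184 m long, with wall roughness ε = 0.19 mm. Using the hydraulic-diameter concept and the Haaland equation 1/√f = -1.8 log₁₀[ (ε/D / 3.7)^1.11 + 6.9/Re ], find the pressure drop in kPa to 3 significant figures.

Hydraulic diameter D_h = 4A/P = D_o - D_i = 0.213 - 0.137 = 0.076 m.
Re = ρVD_h/μ = 1710·4.07·0.076/0.00381 = 1.388e+05.
ε/D_h = 0.00019/0.076 = 0.0025; Haaland gives 1/√f = -1.8 log₁₀[0.000303+4.97e-05] = 6.215, so f = 0.02589.
ΔP = f(L/D_h)(ρV²/2) = 0.02589·184/0.076·1.416e+04 = 8.876e+05 Pa.
ΔP = 888 kPa.

ΔP ≈ 888 kPa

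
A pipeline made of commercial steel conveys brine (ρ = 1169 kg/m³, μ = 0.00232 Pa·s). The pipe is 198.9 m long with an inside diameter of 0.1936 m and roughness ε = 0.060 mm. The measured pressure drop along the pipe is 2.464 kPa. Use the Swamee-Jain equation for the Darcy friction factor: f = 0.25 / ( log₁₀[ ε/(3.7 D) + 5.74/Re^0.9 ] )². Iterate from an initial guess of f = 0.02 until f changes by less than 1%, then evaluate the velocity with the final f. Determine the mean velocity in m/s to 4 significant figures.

V ≈ 0.4246 m/s

Rearranging Darcy-Weisbach: V = √(2·ΔP·D/(f·L·ρ)). With ε/D = 6e-05/0.1936 = 0.00031, iterate starting from f = 0.02:
  f = 0.02 → V = √(2·2464·0.1936/(0.02·198.9·1169)) = 0.4529 m/s; Re = ρVD/μ = 4.419e+04; f → 0.02248
  f = 0.02248 → V = 0.4273 m/s; Re = 4.168e+04; f → 0.02273
  f = 0.02273 → V = 0.4249 m/s; Re = 4.145e+04; f → 0.02276
Converged (Δf/f < 1%). With the final f = 0.02276: V = √(2·2464·0.1936/(0.02276·198.9·1169)) = 0.4246 m/s.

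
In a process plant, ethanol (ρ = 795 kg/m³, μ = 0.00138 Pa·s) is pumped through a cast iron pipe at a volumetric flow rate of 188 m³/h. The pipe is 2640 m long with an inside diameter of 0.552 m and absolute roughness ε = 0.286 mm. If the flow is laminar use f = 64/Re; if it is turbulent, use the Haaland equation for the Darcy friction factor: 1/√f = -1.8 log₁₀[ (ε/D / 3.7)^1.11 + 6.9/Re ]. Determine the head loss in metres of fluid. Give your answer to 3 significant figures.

Q = 188 m³/h = 188/3600 = 0.05222 m³/s.
Cross-sectional area A = πD²/4 = π(0.552)²/4 = 0.2393 m²; mean velocity V = Q/A = 0.05222/0.2393 = 0.2182 m/s.
Reynolds number Re = ρVD/μ = 795 · 0.2182 · 0.552 / 0.00138 = 6.939e+04.
Re > 4000 → turbulent. Relative roughness ε/D = 0.000286/0.552 = 0.000518. Haaland: 1/√f = -1.8 log₁₀[(0.000518/3.7)^1.11 + 6.9/6.939e+04] = -1.8 log₁₀[5.28e-05 + 9.94e-05] = 6.872, so f = 0.02118.
Darcy-Weisbach: ΔP = f(L/D)(ρV²/2) = 0.02118·(2640/0.552)·(795·0.2182²/2) = 0.02118·4783·18.93 = 1917 Pa.
Head loss h_f = ΔP/(ρg) = 1917/(795·9.81) = 0.246 m.

h_f ≈ 0.246 m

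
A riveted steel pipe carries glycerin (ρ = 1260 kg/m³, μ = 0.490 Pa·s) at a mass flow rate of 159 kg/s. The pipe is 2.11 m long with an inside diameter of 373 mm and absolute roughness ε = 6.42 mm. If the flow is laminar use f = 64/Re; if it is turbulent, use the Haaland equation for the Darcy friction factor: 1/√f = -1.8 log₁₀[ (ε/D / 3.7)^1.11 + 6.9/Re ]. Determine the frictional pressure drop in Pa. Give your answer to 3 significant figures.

ΔP ≈ 275 Pa

A = πD²/4 = π(0.373)²/4 = 0.1093 m²; mean velocity V = ṁ/(ρA) = 159/(1260 · 0.1093) = 1.155 m/s.
Reynolds number Re = ρVD/μ = 1260 · 1.155 · 0.373 / 0.49 = 1108.
Re < 2300 → laminar flow, so f = 64/Re = 64/1108 = 0.05778 (the turbulent correlation is not needed).
Darcy-Weisbach: ΔP = f(L/D)(ρV²/2) = 0.05778·(2.11/0.373)·(1260·1.155²/2) = 0.05778·5.657·840.2 = 274.6 Pa.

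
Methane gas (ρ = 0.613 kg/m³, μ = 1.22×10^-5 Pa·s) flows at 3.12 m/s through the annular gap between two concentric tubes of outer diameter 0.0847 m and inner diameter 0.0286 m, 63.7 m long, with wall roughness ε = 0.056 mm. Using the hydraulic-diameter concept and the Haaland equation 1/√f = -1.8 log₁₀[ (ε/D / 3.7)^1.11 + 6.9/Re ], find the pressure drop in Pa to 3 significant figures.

ΔP ≈ 112 Pa

Hydraulic diameter D_h = 4A/P = D_o - D_i = 0.0847 - 0.0286 = 0.0561 m.
Re = ρVD_h/μ = 0.613·3.12·0.0561/1.22e-05 = 8795.
ε/D_h = 5.6e-05/0.0561 = 0.000998; Haaland gives 1/√f = -1.8 log₁₀[0.000109+0.000785] = 5.488, so f = 0.03321.
ΔP = f(L/D_h)(ρV²/2) = 0.03321·63.7/0.0561·2.984 = 112.5 Pa.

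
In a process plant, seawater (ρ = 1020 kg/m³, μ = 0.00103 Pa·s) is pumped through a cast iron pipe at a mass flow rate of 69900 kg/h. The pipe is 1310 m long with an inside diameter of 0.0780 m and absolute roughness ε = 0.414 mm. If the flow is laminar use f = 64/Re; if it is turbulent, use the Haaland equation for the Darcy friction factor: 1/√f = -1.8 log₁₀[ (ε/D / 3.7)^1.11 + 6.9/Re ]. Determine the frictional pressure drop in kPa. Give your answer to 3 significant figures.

ṁ = 69900 kg/h = 69900/3600 = 19.42 kg/s.
A = πD²/4 = π(0.078)²/4 = 0.004778 m²; mean velocity V = ṁ/(ρA) = 19.42/(1020 · 0.004778) = 3.984 m/s.
Reynolds number Re = ρVD/μ = 1020 · 3.984 · 0.078 / 0.00103 = 3.077e+05.
Re > 4000 → turbulent. Relative roughness ε/D = 0.000414/0.078 = 0.00531. Haaland: 1/√f = -1.8 log₁₀[(0.00531/3.7)^1.11 + 6.9/3.077e+05] = -1.8 log₁₀[0.000698 + 2.24e-05] = 5.656, so f = 0.03126.
Darcy-Weisbach: ΔP = f(L/D)(ρV²/2) = 0.03126·(1310/0.078)·(1020·3.984²/2) = 0.03126·1.679e+04·8094 = 4.249e+06 Pa.
ΔP = 4.249e+06 Pa = 4250 kPa.

ΔP ≈ 4250 kPa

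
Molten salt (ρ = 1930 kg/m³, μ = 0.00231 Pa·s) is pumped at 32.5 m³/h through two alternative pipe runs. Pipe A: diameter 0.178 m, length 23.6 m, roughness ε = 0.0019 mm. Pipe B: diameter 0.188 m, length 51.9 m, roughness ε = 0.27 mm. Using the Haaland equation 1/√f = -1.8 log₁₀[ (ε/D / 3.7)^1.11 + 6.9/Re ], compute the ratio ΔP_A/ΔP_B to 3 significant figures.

Pipe A: V = Q/A = 0.009028/0.02488 = 0.3628 m/s; Re = 5.395e+04; ε/D = 1.07e-05; Haaland → f = 0.02039; ΔP_A = f(L/D)(ρV²/2) = 343.3 Pa.
Pipe B: V = Q/A = 0.009028/0.02776 = 0.3252 m/s; Re = 5.108e+04; ε/D = 0.00144; Haaland → f = 0.02484; ΔP_B = f(L/D)(ρV²/2) = 700 Pa.
ΔP_A/ΔP_B = 343.3/700 = 0.490.

ΔP_A/ΔP_B ≈ 0.490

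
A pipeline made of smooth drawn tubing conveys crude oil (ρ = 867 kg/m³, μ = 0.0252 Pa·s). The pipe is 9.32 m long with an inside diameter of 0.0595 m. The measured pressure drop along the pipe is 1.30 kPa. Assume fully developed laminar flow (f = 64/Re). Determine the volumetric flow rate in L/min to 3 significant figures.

For laminar flow, f = 64/Re with Re = ρVD/μ, so Darcy-Weisbach reduces to ΔP = 32μLV/D². Solving for V: V = ΔP·D²/(32μL) = 1300·(0.0595)²/(32·0.0252·9.32) = 0.6124 m/s.
Check: Re = ρVD/μ = 867·0.6124·0.0595/0.0252 = 1254 < 2300, so the laminar assumption holds.
Q = V·A = 0.6124·(π/4·0.0595²) = 0.001703 m³/s = 102 L/min.

Q ≈ 102 L/min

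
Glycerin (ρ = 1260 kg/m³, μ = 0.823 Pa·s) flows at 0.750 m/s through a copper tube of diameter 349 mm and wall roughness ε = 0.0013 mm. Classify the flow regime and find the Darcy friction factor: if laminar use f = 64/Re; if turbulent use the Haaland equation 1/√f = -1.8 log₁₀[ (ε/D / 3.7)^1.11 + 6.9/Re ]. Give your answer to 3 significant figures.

Re = ρVD/μ = 1260·0.75·0.349/0.823 = 400.7.
Re < 2300 → laminar, so f = 64/Re = 0.1597 (roughness is irrelevant in laminar flow).

f ≈ 0.160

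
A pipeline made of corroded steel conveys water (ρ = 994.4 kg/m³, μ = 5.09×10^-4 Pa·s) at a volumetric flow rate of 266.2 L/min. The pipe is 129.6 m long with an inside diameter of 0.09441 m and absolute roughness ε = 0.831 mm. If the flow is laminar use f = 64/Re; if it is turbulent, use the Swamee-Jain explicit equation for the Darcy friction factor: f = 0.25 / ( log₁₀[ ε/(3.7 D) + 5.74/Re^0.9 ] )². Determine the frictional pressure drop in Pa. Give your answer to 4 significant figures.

Q = 266.2 L/min = 266.2/60000 = 0.004437 m³/s.
Cross-sectional area A = πD²/4 = π(0.09441)²/4 = 0.007 m²; mean velocity V = Q/A = 0.004437/0.007 = 0.6338 m/s.
Reynolds number Re = ρVD/μ = 994.4 · 0.6338 · 0.09441 / 0.000509 = 1.169e+05.
Re > 4000 → turbulent. Relative roughness ε/D = 0.000831/0.09441 = 0.0088. Swamee-Jain: f = 0.25/(log₁₀[0.0088/3.7 + 5.74/1.169e+05^0.9])² = 0.25/(log₁₀[0.00238 + 0.000158])² = 0.25/(-2.596)² = 0.0371.
Darcy-Weisbach: ΔP = f(L/D)(ρV²/2) = 0.0371·(129.6/0.09441)·(994.4·0.6338²/2) = 0.0371·1373·199.7 = 1.017e+04 Pa.

ΔP ≈ 10170 Pa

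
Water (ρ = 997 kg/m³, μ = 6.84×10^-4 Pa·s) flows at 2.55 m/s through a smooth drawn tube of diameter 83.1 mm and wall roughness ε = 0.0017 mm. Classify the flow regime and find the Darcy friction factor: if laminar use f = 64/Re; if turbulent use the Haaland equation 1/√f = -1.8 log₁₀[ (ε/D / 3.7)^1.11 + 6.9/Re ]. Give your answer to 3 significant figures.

f ≈ 0.0144

Re = ρVD/μ = 997·2.55·0.0831/0.000684 = 3.089e+05.
Re > 4000 → turbulent. ε/D = 1.7e-06/0.0831 = 2.05e-05; Haaland: 1/√f = -1.8 log₁₀[1.46e-06 + 2.23e-05] = 8.322, so f = 0.01444.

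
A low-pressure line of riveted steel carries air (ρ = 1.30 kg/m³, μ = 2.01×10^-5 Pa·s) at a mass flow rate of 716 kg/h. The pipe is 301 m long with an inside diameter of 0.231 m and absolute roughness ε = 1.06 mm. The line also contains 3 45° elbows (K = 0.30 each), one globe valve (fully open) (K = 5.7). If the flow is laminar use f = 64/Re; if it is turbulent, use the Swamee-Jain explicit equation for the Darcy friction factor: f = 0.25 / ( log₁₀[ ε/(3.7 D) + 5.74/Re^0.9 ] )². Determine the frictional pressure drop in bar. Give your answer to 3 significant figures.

ṁ = 716 kg/h = 716/3600 = 0.1989 kg/s.
A = πD²/4 = π(0.231)²/4 = 0.04191 m²; mean velocity V = ṁ/(ρA) = 0.1989/(1.3 · 0.04191) = 3.651 m/s.
Reynolds number Re = ρVD/μ = 1.3 · 3.651 · 0.231 / 2.01e-05 = 5.454e+04.
Re > 4000 → turbulent. Relative roughness ε/D = 0.00106/0.231 = 0.00459. Swamee-Jain: f = 0.25/(log₁₀[0.00459/3.7 + 5.74/5.454e+04^0.9])² = 0.25/(log₁₀[0.00124 + 0.000313])² = 0.25/(-2.809)² = 0.03169.
Total minor-loss coefficient ΣK = 3·0.3 + 1·5.7 = 6.6.
ΔP = [f·L/D + ΣK]·(ρV²/2) = [0.03169·301/0.231 + 6.6]·(1.3·3.651²/2) = [41.29 + 6.6]·8.662 = 414.9 Pa.
ΔP = 414.9 Pa = 0.00415 bar.

ΔP ≈ 0.00415 bar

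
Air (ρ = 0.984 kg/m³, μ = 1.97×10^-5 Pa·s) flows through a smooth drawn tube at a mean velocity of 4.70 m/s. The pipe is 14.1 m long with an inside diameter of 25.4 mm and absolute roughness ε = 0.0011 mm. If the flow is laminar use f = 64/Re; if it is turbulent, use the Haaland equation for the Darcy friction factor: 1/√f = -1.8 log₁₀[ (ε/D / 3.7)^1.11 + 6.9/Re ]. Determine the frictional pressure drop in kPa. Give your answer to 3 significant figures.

ΔP ≈ 0.216 kPa

Reynolds number Re = ρVD/μ = 0.984 · 4.7 · 0.0254 / 1.97e-05 = 5963.
Re > 4000 → turbulent. Relative roughness ε/D = 1.1e-06/0.0254 = 4.33e-05. Haaland: 1/√f = -1.8 log₁₀[(4.33e-05/3.7)^1.11 + 6.9/5963] = -1.8 log₁₀[3.36e-06 + 0.00116] = 5.284, so f = 0.03582.
Darcy-Weisbach: ΔP = f(L/D)(ρV²/2) = 0.03582·(14.1/0.0254)·(0.984·4.7²/2) = 0.03582·555.1·10.87 = 216.1 Pa.
ΔP = 216.1 Pa = 0.216 kPa.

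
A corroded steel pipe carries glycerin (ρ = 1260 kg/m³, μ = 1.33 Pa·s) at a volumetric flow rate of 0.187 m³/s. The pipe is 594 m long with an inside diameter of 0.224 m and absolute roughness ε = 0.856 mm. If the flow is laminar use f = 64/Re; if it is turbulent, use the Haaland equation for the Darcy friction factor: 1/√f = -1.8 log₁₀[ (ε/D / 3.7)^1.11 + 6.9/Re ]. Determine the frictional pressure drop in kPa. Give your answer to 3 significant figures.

Cross-sectional area A = πD²/4 = π(0.224)²/4 = 0.03941 m²; mean velocity V = Q/A = 0.187/0.03941 = 4.745 m/s.
Reynolds number Re = ρVD/μ = 1260 · 4.745 · 0.224 / 1.33 = 1007.
Re < 2300 → laminar flow, so f = 64/Re = 64/1007 = 0.06356 (the turbulent correlation is not needed).
Darcy-Weisbach: ΔP = f(L/D)(ρV²/2) = 0.06356·(594/0.224)·(1260·4.745²/2) = 0.06356·2652·1.419e+04 = 2.391e+06 Pa.
ΔP = 2.391e+06 Pa = 2390 kPa.

ΔP ≈ 2390 kPa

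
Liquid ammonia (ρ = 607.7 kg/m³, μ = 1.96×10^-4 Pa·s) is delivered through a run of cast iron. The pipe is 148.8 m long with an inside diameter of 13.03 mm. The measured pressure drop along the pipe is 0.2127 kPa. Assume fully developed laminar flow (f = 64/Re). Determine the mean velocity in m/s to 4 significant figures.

For laminar flow, f = 64/Re with Re = ρVD/μ, so Darcy-Weisbach reduces to ΔP = 32μLV/D². Solving for V: V = ΔP·D²/(32μL) = 212.7·(0.01303)²/(32·0.000196·148.8) = 0.03869 m/s.
Check: Re = ρVD/μ = 607.7·0.03869·0.01303/0.000196 = 1563 < 2300, so the laminar assumption holds.

V ≈ 0.03869 m/s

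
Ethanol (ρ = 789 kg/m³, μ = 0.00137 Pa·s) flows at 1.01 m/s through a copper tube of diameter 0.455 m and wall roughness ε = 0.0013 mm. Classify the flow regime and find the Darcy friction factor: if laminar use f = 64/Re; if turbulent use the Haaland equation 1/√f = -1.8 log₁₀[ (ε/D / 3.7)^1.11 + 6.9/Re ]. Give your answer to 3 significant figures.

f ≈ 0.0147

Re = ρVD/μ = 789·1.01·0.455/0.00137 = 2.647e+05.
Re > 4000 → turbulent. ε/D = 1.3e-06/0.455 = 2.86e-06; Haaland: 1/√f = -1.8 log₁₀[1.64e-07 + 2.61e-05] = 8.246, so f = 0.01471.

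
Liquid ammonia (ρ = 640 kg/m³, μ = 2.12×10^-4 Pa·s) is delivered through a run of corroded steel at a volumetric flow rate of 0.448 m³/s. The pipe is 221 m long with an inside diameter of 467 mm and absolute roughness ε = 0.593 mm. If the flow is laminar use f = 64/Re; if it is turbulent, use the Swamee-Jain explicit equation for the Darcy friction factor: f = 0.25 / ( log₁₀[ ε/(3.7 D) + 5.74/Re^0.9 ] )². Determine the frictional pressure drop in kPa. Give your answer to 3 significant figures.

Cross-sectional area A = πD²/4 = π(0.467)²/4 = 0.1713 m²; mean velocity V = Q/A = 0.448/0.1713 = 2.615 m/s.
Reynolds number Re = ρVD/μ = 640 · 2.615 · 0.467 / 0.000212 = 3.687e+06.
Re > 4000 → turbulent. Relative roughness ε/D = 0.000593/0.467 = 0.00127. Swamee-Jain: f = 0.25/(log₁₀[0.00127/3.7 + 5.74/3.687e+06^0.9])² = 0.25/(log₁₀[0.000343 + 7.06e-06])² = 0.25/(-3.456)² = 0.02094.
Darcy-Weisbach: ΔP = f(L/D)(ρV²/2) = 0.02094·(221/0.467)·(640·2.615²/2) = 0.02094·473.2·2189 = 2.169e+04 Pa.
ΔP = 2.169e+04 Pa = 21.7 kPa.

ΔP ≈ 21.7 kPa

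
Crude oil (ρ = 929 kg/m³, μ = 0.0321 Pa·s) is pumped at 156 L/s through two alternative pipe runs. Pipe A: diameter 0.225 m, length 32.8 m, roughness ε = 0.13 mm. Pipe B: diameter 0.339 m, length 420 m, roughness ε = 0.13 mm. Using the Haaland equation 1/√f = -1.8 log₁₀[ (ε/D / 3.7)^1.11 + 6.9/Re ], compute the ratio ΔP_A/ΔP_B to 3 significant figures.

Pipe A: V = Q/A = 0.156/0.03976 = 3.923 m/s; Re = 2.555e+04; ε/D = 0.000578; Haaland → f = 0.02546; ΔP_A = f(L/D)(ρV²/2) = 2.653e+04 Pa.
Pipe B: V = Q/A = 0.156/0.09026 = 1.728 m/s; Re = 1.696e+04; ε/D = 0.000383; Haaland → f = 0.02747; ΔP_B = f(L/D)(ρV²/2) = 4.722e+04 Pa.
ΔP_A/ΔP_B = 2.653e+04/4.722e+04 = 0.562.

ΔP_A/ΔP_B ≈ 0.562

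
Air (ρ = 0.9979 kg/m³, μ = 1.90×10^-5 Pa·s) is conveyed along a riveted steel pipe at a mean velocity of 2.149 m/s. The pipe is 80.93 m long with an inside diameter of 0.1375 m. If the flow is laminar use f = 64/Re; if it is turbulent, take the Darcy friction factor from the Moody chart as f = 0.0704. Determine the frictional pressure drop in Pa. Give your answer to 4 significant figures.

Reynolds number Re = ρVD/μ = 0.9979 · 2.149 · 0.1375 / 1.9e-05 = 1.552e+04.
Re > 4000 → turbulent; use the Moody-chart value f = 0.0704.
Darcy-Weisbach: ΔP = f(L/D)(ρV²/2) = 0.0704·(80.93/0.1375)·(0.9979·2.149²/2) = 0.0704·588.6·2.304 = 95.48 Pa.

ΔP ≈ 95.48 Pa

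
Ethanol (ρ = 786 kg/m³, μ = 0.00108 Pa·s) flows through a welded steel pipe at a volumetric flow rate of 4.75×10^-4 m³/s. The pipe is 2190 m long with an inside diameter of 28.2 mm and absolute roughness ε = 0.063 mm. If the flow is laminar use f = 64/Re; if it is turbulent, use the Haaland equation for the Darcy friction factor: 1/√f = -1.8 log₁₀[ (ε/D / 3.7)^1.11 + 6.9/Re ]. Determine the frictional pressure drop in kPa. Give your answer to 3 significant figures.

Cross-sectional area A = πD²/4 = π(0.0282)²/4 = 0.0006246 m²; mean velocity V = Q/A = 0.000475/0.0006246 = 0.7605 m/s.
Reynolds number Re = ρVD/μ = 786 · 0.7605 · 0.0282 / 0.00108 = 1.561e+04.
Re > 4000 → turbulent. Relative roughness ε/D = 6.3e-05/0.0282 = 0.00223. Haaland: 1/√f = -1.8 log₁₀[(0.00223/3.7)^1.11 + 6.9/1.561e+04] = -1.8 log₁₀[0.000267 + 0.000442] = 5.669, so f = 0.03112.
Darcy-Weisbach: ΔP = f(L/D)(ρV²/2) = 0.03112·(2190/0.0282)·(786·0.7605²/2) = 0.03112·7.766e+04·227.3 = 5.494e+05 Pa.
ΔP = 5.494e+05 Pa = 549 kPa.

ΔP ≈ 549 kPa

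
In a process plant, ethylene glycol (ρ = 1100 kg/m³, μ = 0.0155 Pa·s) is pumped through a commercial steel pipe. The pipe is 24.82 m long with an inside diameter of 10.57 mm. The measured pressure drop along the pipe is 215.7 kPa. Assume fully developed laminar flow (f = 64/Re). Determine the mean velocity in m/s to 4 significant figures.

V ≈ 1.958 m/s

For laminar flow, f = 64/Re with Re = ρVD/μ, so Darcy-Weisbach reduces to ΔP = 32μLV/D². Solving for V: V = ΔP·D²/(32μL) = 2.157e+05·(0.01057)²/(32·0.0155·24.82) = 1.958 m/s.
Check: Re = ρVD/μ = 1100·1.958·0.01057/0.0155 = 1468 < 2300, so the laminar assumption holds.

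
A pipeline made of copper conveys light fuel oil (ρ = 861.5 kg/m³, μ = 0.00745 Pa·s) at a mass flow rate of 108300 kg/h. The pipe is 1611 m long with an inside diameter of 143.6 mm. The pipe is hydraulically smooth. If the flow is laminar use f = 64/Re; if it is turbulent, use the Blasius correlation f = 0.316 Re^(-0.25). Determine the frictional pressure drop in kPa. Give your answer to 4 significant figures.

ṁ = 108300 kg/h = 108300/3600 = 30.08 kg/s.
A = πD²/4 = π(0.1436)²/4 = 0.0162 m²; mean velocity V = ṁ/(ρA) = 30.08/(861.5 · 0.0162) = 2.156 m/s.
Reynolds number Re = ρVD/μ = 861.5 · 2.156 · 0.1436 / 0.00745 = 3.58e+04.
Re > 4000 → turbulent. Smooth-pipe (Blasius): f = 0.316 Re^(-0.25) = 0.316/(3.58e+04)^0.25 = 0.02297.
Darcy-Weisbach: ΔP = f(L/D)(ρV²/2) = 0.02297·(1611/0.1436)·(861.5·2.156²/2) = 0.02297·1.122e+04·2002 = 5.161e+05 Pa.
ΔP = 5.161e+05 Pa = 516.1 kPa.

ΔP ≈ 516.1 kPa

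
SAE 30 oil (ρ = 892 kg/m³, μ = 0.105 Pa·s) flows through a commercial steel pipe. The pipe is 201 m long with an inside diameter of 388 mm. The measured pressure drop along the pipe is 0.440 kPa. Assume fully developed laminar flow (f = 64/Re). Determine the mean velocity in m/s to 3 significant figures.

V ≈ 0.0981 m/s

For laminar flow, f = 64/Re with Re = ρVD/μ, so Darcy-Weisbach reduces to ΔP = 32μLV/D². Solving for V: V = ΔP·D²/(32μL) = 440·(0.388)²/(32·0.105·201) = 0.09808 m/s.
Check: Re = ρVD/μ = 892·0.09808·0.388/0.105 = 323.3 < 2300, so the laminar assumption holds.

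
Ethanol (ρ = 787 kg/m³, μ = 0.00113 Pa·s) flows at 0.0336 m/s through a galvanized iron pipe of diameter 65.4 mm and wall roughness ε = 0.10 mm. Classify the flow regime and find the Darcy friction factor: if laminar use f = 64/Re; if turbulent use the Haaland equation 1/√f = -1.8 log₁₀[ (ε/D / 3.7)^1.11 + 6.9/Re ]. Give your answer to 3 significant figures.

f ≈ 0.0418

Re = ρVD/μ = 787·0.0336·0.0654/0.00113 = 1530.
Re < 2300 → laminar, so f = 64/Re = 0.04182 (roughness is irrelevant in laminar flow).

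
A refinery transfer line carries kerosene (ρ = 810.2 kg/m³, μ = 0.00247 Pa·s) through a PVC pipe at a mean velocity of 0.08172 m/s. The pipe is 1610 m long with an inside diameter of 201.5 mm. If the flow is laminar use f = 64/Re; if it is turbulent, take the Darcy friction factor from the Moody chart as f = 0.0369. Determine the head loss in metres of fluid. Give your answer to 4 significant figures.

Reynolds number Re = ρVD/μ = 810.2 · 0.08172 · 0.2015 / 0.00247 = 5401.
Re > 4000 → turbulent; use the Moody-chart value f = 0.0369.
Darcy-Weisbach: ΔP = f(L/D)(ρV²/2) = 0.0369·(1610/0.2015)·(810.2·0.08172²/2) = 0.0369·7990·2.705 = 797.6 Pa.
Head loss h_f = ΔP/(ρg) = 797.6/(810.2·9.81) = 0.1004 m.

h_f ≈ 0.1004 m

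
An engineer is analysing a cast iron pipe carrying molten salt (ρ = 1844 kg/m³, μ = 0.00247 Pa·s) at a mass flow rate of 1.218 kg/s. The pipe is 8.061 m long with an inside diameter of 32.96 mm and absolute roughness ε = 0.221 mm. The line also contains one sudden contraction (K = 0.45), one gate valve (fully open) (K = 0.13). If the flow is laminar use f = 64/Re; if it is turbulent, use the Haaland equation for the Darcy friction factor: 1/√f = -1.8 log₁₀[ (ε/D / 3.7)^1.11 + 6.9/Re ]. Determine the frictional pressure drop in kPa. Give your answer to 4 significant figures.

ΔP ≈ 5.290 kPa

A = πD²/4 = π(0.03296)²/4 = 0.0008532 m²; mean velocity V = ṁ/(ρA) = 1.218/(1844 · 0.0008532) = 0.7741 m/s.
Reynolds number Re = ρVD/μ = 1844 · 0.7741 · 0.03296 / 0.00247 = 1.905e+04.
Re > 4000 → turbulent. Relative roughness ε/D = 0.000221/0.03296 = 0.00671. Haaland: 1/√f = -1.8 log₁₀[(0.00671/3.7)^1.11 + 6.9/1.905e+04] = -1.8 log₁₀[0.000905 + 0.000362] = 5.215, so f = 0.03677.
Total minor-loss coefficient ΣK = 1·0.45 + 1·0.13 = 0.58.
ΔP = [f·L/D + ΣK]·(ρV²/2) = [0.03677·8.061/0.03296 + 0.58]·(1844·0.7741²/2) = [8.993 + 0.58]·552.6 = 5290 Pa.
ΔP = 5290 Pa = 5.290 kPa.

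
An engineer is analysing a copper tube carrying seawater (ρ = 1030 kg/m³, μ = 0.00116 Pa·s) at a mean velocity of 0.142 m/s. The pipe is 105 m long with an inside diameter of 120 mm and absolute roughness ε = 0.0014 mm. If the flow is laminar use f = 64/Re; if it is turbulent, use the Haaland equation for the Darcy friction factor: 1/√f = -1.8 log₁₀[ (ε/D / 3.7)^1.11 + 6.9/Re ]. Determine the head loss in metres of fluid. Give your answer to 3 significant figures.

Reynolds number Re = ρVD/μ = 1030 · 0.142 · 0.12 / 0.00116 = 1.513e+04.
Re > 4000 → turbulent. Relative roughness ε/D = 1.4e-06/0.12 = 1.17e-05. Haaland: 1/√f = -1.8 log₁₀[(1.17e-05/3.7)^1.11 + 6.9/1.513e+04] = -1.8 log₁₀[7.83e-07 + 0.000456] = 6.012, so f = 0.02766.
Darcy-Weisbach: ΔP = f(L/D)(ρV²/2) = 0.02766·(105/0.12)·(1030·0.142²/2) = 0.02766·875·10.38 = 251.4 Pa.
Head loss h_f = ΔP/(ρg) = 251.4/(1030·9.81) = 0.0249 m.

h_f ≈ 0.0249 m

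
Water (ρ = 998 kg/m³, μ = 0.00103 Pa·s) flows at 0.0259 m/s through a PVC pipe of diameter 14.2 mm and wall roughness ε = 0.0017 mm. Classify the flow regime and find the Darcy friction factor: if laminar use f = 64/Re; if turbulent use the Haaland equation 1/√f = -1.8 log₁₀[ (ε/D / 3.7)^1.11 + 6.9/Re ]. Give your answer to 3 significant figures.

Re = ρVD/μ = 998·0.0259·0.0142/0.00103 = 356.4.
Re < 2300 → laminar, so f = 64/Re = 0.1796 (roughness is irrelevant in laminar flow).

f ≈ 0.180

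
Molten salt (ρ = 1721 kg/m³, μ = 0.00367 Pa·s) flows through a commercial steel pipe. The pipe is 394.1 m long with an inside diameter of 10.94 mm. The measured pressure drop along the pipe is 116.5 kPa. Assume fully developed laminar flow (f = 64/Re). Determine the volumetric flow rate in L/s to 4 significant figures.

Q ≈ 0.02832 L/s

For laminar flow, f = 64/Re with Re = ρVD/μ, so Darcy-Weisbach reduces to ΔP = 32μLV/D². Solving for V: V = ΔP·D²/(32μL) = 1.165e+05·(0.01094)²/(32·0.00367·394.1) = 0.3013 m/s.
Check: Re = ρVD/μ = 1721·0.3013·0.01094/0.00367 = 1546 < 2300, so the laminar assumption holds.
Q = V·A = 0.3013·(π/4·0.01094²) = 2.832e-05 m³/s = 0.02832 L/s.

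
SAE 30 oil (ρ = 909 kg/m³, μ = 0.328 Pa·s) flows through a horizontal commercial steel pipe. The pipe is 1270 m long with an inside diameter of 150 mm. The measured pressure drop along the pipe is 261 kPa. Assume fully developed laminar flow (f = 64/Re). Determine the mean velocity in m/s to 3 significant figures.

V ≈ 0.441 m/s

For laminar flow, f = 64/Re with Re = ρVD/μ, so Darcy-Weisbach reduces to ΔP = 32μLV/D². Solving for V: V = ΔP·D²/(32μL) = 2.61e+05·(0.15)²/(32·0.328·1270) = 0.4406 m/s.
Check: Re = ρVD/μ = 909·0.4406·0.15/0.328 = 183.1 < 2300, so the laminar assumption holds.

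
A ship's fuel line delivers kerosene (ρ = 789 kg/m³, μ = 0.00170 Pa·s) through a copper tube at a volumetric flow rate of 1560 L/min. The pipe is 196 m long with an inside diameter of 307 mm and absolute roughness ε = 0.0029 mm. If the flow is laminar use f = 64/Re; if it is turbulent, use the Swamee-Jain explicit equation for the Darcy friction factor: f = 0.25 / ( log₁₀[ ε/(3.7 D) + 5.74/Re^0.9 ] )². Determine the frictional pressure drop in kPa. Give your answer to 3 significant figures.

Q = 1560 L/min = 1560/60000 = 0.026 m³/s.
Cross-sectional area A = πD²/4 = π(0.307)²/4 = 0.07402 m²; mean velocity V = Q/A = 0.026/0.07402 = 0.3512 m/s.
Reynolds number Re = ρVD/μ = 789 · 0.3512 · 0.307 / 0.0017 = 5.005e+04.
Re > 4000 → turbulent. Relative roughness ε/D = 2.9e-06/0.307 = 9.45e-06. Swamee-Jain: f = 0.25/(log₁₀[9.45e-06/3.7 + 5.74/5.005e+04^0.9])² = 0.25/(log₁₀[2.55e-06 + 0.000338])² = 0.25/(-3.467)² = 0.0208.
Darcy-Weisbach: ΔP = f(L/D)(ρV²/2) = 0.0208·(196/0.307)·(789·0.3512²/2) = 0.0208·638.4·48.67 = 646.2 Pa.
ΔP = 646.2 Pa = 0.646 kPa.

ΔP ≈ 0.646 kPa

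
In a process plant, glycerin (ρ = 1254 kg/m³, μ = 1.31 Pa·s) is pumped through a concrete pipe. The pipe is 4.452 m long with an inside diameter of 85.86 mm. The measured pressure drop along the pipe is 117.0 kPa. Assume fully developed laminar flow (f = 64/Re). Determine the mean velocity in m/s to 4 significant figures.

V ≈ 4.622 m/s

For laminar flow, f = 64/Re with Re = ρVD/μ, so Darcy-Weisbach reduces to ΔP = 32μLV/D². Solving for V: V = ΔP·D²/(32μL) = 1.17e+05·(0.08586)²/(32·1.31·4.452) = 4.622 m/s.
Check: Re = ρVD/μ = 1254·4.622·0.08586/1.31 = 379.8 < 2300, so the laminar assumption holds.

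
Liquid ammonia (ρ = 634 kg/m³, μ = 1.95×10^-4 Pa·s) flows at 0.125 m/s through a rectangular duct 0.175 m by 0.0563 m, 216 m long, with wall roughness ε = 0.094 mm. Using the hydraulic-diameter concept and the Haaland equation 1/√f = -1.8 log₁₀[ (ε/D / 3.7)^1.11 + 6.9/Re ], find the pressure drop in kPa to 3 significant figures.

Hydraulic diameter D_h = 4A/P = 4·(0.175·0.0563)/(2·(0.175+0.0563)) = 0.03941/0.4626 = 0.08519 m.
Re = ρVD_h/μ = 634·0.125·0.08519/0.000195 = 3.462e+04.
ε/D_h = 9.4e-05/0.08519 = 0.0011; Haaland gives 1/√f = -1.8 log₁₀[0.000122+0.000199] = 6.287, so f = 0.0253.
ΔP = f(L/D_h)(ρV²/2) = 0.0253·216/0.08519·4.953 = 317.7 Pa.
ΔP = 0.318 kPa.

ΔP ≈ 0.318 kPa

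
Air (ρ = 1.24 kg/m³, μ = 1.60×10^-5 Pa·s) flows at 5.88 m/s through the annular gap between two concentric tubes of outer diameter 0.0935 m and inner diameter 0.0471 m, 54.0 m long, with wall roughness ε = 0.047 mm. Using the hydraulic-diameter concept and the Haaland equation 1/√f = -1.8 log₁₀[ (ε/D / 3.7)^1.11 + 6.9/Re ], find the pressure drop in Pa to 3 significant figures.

Hydraulic diameter D_h = 4A/P = D_o - D_i = 0.0935 - 0.0471 = 0.0464 m.
Re = ρVD_h/μ = 1.24·5.88·0.0464/1.6e-05 = 2.114e+04.
ε/D_h = 4.7e-05/0.0464 = 0.00101; Haaland gives 1/√f = -1.8 log₁₀[0.000111+0.000326] = 6.046, so f = 0.02735.
ΔP = f(L/D_h)(ρV²/2) = 0.02735·54/0.0464·21.44 = 682.4 Pa.

ΔP ≈ 682 Pa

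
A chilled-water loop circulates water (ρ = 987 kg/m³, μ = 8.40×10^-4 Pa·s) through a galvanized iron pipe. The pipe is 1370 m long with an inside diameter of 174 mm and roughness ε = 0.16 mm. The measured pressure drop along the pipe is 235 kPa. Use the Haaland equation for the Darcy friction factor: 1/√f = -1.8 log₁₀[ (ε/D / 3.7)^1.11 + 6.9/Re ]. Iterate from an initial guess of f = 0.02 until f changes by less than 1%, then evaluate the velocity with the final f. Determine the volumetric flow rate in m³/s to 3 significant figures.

Rearranging Darcy-Weisbach: V = √(2·ΔP·D/(f·L·ρ)). With ε/D = 0.00016/0.174 = 0.00092, iterate starting from f = 0.02:
  f = 0.02 → V = √(2·2.35e+05·0.174/(0.02·1370·987)) = 1.739 m/s; Re = ρVD/μ = 3.555e+05; f → 0.02005
Converged (Δf/f < 1%). With the final f = 0.02005: V = √(2·2.35e+05·0.174/(0.02005·1370·987)) = 1.737 m/s.
Q = V·A = 1.737·(π/4·0.174²) = 0.0413 m³/s = 0.0413 m³/s.

Q ≈ 0.0413 m³/s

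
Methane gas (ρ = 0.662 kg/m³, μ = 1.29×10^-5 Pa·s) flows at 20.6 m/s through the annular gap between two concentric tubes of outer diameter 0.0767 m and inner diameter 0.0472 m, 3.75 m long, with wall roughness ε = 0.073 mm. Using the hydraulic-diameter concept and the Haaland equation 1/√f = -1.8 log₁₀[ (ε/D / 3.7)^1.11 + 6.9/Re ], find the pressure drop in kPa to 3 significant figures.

Hydraulic diameter D_h = 4A/P = D_o - D_i = 0.0767 - 0.0472 = 0.0295 m.
Re = ρVD_h/μ = 0.662·20.6·0.0295/1.29e-05 = 3.119e+04.
ε/D_h = 7.3e-05/0.0295 = 0.00247; Haaland gives 1/√f = -1.8 log₁₀[0.000299+0.000221] = 5.91, so f = 0.02863.
ΔP = f(L/D_h)(ρV²/2) = 0.02863·3.75/0.0295·140.5 = 511.1 Pa.
ΔP = 0.511 kPa.

ΔP ≈ 0.511 kPa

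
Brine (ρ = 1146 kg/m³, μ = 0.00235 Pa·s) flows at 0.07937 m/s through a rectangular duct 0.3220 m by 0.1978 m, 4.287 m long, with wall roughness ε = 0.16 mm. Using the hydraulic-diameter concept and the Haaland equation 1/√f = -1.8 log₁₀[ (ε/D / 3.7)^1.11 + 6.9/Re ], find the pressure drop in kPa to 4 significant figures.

Hydraulic diameter D_h = 4A/P = 4·(0.322·0.1978)/(2·(0.322+0.1978)) = 0.2548/1.04 = 0.2451 m.
Re = ρVD_h/μ = 1146·0.07937·0.2451/0.00235 = 9485.
ε/D_h = 0.00016/0.2451 = 0.000653; Haaland gives 1/√f = -1.8 log₁₀[6.82e-05+0.000727] = 5.579, so f = 0.03213.
ΔP = f(L/D_h)(ρV²/2) = 0.03213·4.287/0.2451·3.61 = 2.029 Pa.
ΔP = 0.002029 kPa.

ΔP ≈ 0.002029 kPa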